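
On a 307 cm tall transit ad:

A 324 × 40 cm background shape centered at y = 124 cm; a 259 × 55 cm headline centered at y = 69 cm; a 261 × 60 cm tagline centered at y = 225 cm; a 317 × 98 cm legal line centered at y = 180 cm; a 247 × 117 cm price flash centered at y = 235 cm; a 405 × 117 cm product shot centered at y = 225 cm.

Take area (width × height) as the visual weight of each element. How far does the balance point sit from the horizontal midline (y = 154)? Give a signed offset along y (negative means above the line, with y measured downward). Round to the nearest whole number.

≈ 40 cm

Areas: background shape 324·40 = 12960, headline 259·55 = 14245, tagline 261·60 = 15660, legal line 317·98 = 31066, price flash 247·117 = 28899, product shot 405·117 = 47385. Total weight = 150215.
Σw·y = 29158215; ȳ = 29158215/150215 ≈ 194.11.
Offset from y = 154: 194.11 − 154 ≈ 40.11.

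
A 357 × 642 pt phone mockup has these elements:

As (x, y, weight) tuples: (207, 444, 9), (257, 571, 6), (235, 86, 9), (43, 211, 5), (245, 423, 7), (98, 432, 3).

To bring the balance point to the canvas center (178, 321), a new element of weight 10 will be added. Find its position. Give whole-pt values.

(98, 222)

New total weight: (9 + 6 + 9 + 5 + 7 + 3) + 10 = 49.
Along x: (7744 + 10·x) / 49 = 178 (existing moment 9·207 + 6·257 + 9·235 + 5·43 + 7·245 + 3·98 = 7744) ⇒ x = (8722 − 7744) / 10 ≈ 97.80.
Along y: (13508 + 10·y) / 49 = 321 (existing moment 9·444 + 6·571 + 9·86 + 5·211 + 7·423 + 3·432 = 13508) ⇒ y = (15729 − 13508) / 10 ≈ 222.10.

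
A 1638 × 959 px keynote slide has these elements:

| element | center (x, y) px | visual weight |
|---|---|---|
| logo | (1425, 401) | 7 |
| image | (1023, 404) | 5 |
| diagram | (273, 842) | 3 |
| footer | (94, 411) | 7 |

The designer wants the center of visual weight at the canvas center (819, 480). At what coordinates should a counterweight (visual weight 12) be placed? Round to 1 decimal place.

After adding the counterweight, total weight = 7 + 5 + 3 + 7 + 12 = 34.
Along x: (16567 + 12·x) / 34 = 819 (existing moment 7·1425 + 5·1023 + 3·273 + 7·94 = 16567) ⇒ x = (27846 − 16567) / 12 ≈ 939.92.
Along y: (10230 + 12·y) / 34 = 480 (existing moment 7·401 + 5·404 + 3·842 + 7·411 = 10230) ⇒ y = (16320 − 10230) / 12 ≈ 507.50.

(939.9, 507.5)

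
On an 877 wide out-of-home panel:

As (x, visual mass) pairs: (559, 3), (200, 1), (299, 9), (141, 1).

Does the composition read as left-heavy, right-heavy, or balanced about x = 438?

left-heavy

Total weight = 3 + 1 + 9 + 1 = 14.
Σw·x = 3·559 + 1·200 + 9·299 + 1·141 = 4709, so x̄ = 4709/14 ≈ 336.36.
Since 336.4 is left of 438, the composition reads left-heavy.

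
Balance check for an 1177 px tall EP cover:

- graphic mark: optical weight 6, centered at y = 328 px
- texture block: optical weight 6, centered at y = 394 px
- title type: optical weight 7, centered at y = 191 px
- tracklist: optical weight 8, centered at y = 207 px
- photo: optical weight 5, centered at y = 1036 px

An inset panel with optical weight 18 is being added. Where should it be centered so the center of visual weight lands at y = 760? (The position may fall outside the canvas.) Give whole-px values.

With the inset panel, Σw becomes 6 + 6 + 7 + 8 + 5 + 18 = 50.
Along y: (12505 + 18·y) / 50 = 760 (existing moment 6·328 + 6·394 + 7·191 + 8·207 + 5·1036 = 12505) ⇒ y = (38000 − 12505) / 18 ≈ 1416.39.

y ≈ 1416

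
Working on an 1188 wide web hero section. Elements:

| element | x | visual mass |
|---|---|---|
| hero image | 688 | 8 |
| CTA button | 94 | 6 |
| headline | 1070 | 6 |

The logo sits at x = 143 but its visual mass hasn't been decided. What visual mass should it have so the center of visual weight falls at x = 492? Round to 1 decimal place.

w ≈ 7.6

Existing Σw = 20 (8 + 6 + 6); existing moment 8·688 + 6·94 + 6·1070 = 12488.
Balance at x = 492 requires (12488 + w·143) / (20 + w) = 492.
Solving: w = (492·20 − 12488) / (143 − 492) = -2648 / -349 ≈ 7.59.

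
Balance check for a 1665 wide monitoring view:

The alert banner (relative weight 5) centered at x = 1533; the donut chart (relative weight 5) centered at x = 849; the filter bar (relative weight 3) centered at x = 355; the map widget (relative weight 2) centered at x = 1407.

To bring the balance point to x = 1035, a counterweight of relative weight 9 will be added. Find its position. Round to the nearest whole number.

x ≈ 1006

With the counterweight, Σw becomes 5 + 5 + 3 + 2 + 9 = 24.
Along x: (15789 + 9·x) / 24 = 1035 (existing moment 5·1533 + 5·849 + 3·355 + 2·1407 = 15789) ⇒ x = (24840 − 15789) / 9 ≈ 1005.67.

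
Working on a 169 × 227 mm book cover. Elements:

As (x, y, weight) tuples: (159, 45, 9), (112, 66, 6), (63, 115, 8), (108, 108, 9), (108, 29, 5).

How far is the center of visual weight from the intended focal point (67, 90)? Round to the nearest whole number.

Σw = 9 + 6 + 8 + 9 + 5 = 37.
x: (9·159 + 6·112 + 8·63 + 9·108 + 5·108) / 37 = 4119 / 37 ≈ 111.32
y: (9·45 + 6·66 + 8·115 + 9·108 + 5·29) / 37 = 2838 / 37 ≈ 76.70
Offset from (67, 90): Δx ≈ 44.32, Δy ≈ -13.30; distance = √(Δx² + Δy²) ≈ 46.28.

≈ 46 mm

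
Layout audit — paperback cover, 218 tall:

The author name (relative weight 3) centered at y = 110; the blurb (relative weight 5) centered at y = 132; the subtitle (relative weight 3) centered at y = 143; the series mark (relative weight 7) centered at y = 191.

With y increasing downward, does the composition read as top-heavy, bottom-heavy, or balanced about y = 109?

bottom-heavy

Total weight = 3 + 5 + 3 + 7 = 18.
Σw·y = 3·110 + 5·132 + 3·143 + 7·191 = 2756, so ȳ = 2756/18 ≈ 153.11.
153.1 lies below (larger y than) the midline 109, so the layout is bottom-heavy.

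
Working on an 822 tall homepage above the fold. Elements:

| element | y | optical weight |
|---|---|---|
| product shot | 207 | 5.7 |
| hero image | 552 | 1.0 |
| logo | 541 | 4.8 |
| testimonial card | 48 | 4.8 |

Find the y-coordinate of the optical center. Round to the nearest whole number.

Σw = 5.7 + 1.0 + 4.8 + 4.8 = 16.3.
y-moment: 5.7·207 + 1.0·552 + 4.8·541 + 4.8·48 = 4559.1; centroid 4559.1/16.3 ≈ 279.70.

y ≈ 280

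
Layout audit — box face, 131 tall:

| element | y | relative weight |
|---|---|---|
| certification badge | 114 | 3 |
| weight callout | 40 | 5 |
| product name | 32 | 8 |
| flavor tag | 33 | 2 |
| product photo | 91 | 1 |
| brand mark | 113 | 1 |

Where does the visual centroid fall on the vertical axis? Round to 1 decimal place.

y ≈ 53.4

Weights sum to 3 + 5 + 8 + 2 + 1 + 1 = 20.
y: moment 1068 / weight 20 ≈ 53.40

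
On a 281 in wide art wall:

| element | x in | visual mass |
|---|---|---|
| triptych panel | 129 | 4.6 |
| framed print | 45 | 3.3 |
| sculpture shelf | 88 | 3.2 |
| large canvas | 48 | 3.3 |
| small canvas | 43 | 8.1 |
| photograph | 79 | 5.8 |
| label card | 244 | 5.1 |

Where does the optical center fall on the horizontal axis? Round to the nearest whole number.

x ≈ 97

Weights sum to 4.6 + 3.3 + 3.2 + 3.3 + 8.1 + 5.8 + 5.1 = 33.4.
Σw·x = 4.6·129 + 3.3·45 + 3.2·88 + 3.3·48 + 8.1·43 + 5.8·79 + 5.1·244 = 3232.8, so x̄ = 3232.8/33.4 ≈ 96.79.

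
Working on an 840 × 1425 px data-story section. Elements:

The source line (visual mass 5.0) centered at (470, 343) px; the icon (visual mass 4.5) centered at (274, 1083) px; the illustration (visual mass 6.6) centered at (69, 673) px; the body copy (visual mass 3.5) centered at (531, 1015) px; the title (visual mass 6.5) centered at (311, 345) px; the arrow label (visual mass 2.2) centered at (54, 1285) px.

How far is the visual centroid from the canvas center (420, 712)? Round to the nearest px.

≈ 137 px

Σw = 5.0 + 4.5 + 6.6 + 3.5 + 6.5 + 2.2 = 28.3.
x-moment: 5.0·470 + 4.5·274 + 6.6·69 + 3.5·531 + 6.5·311 + 2.2·54 = 8037.2; centroid 8037.2/28.3 ≈ 284.00.
y-moment: 5.0·343 + 4.5·1083 + 6.6·673 + 3.5·1015 + 6.5·345 + 2.2·1285 = 19652.3; centroid 19652.3/28.3 ≈ 694.43.
Offset from (420, 712): Δx ≈ -136.00, Δy ≈ -17.57; distance = √(Δx² + Δy²) ≈ 137.13.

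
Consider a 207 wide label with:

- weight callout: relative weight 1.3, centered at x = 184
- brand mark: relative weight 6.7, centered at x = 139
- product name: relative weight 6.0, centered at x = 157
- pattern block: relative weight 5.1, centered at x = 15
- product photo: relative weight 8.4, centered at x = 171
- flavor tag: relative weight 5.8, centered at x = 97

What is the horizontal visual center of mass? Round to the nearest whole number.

Σw = 1.3 + 6.7 + 6.0 + 5.1 + 8.4 + 5.8 = 33.3.
Σw·x = 4188.0; x̄ = 4188.0/33.3 ≈ 125.77.

x ≈ 126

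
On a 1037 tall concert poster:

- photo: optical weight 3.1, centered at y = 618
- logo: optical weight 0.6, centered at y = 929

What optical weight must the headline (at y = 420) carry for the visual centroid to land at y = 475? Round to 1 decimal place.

Existing Σw = 3.7 (3.1 + 0.6); existing moment 3.1·618 + 0.6·929 = 2473.2.
Set Σw·y/Σw = 475: (2473.2 + 420w) = 475·(3.7 + w).
Rearranging, w·(420 − 475) = 475·3.7 − 2473.2 = -715.7, so w ≈ -715.7/-55 = 13.01.

w ≈ 13.0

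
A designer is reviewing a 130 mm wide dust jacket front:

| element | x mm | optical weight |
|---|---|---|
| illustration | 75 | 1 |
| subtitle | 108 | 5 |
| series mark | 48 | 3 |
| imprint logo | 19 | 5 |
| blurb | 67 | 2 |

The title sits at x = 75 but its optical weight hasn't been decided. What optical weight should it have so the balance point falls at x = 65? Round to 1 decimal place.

Known weights sum to 1 + 5 + 3 + 5 + 2 = 16; their moment is 1·75 + 5·108 + 3·48 + 5·19 + 2·67 = 988.
For the centroid to hit 65: (988 + w·75) / (16 + w) = 65.
Solving: w = (65·16 − 988) / (75 − 65) = 52 / 10 ≈ 5.20.

w ≈ 5.2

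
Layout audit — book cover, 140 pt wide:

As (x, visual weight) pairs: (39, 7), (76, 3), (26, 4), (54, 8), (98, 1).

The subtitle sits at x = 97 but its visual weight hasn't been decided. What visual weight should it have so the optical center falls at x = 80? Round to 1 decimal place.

w ≈ 41.5

Fixed elements: Σw = 7 + 3 + 4 + 8 + 1 = 23, Σw·x = 7·39 + 3·76 + 4·26 + 8·54 + 1·98 = 1135.
Balance at x = 80 requires (1135 + w·97) / (23 + w) = 80.
Rearranging, w·(97 − 80) = 80·23 − 1135 = 705, so w ≈ 705/17 = 41.47.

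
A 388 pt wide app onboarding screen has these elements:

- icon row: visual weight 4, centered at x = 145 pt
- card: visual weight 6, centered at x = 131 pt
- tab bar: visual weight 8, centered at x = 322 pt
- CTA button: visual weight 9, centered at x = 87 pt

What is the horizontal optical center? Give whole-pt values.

Σw = 4 + 6 + 8 + 9 = 27.
x: (4·145 + 6·131 + 8·322 + 9·87) / 27 = 4725 / 27 ≈ 175.00

x ≈ 175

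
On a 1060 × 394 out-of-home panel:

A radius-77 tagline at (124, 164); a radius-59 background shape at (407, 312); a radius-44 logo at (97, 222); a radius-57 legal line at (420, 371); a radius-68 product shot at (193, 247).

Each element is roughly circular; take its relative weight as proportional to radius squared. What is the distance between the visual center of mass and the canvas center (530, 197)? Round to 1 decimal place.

r² weights: tagline 77² = 5929, background shape 59² = 3481, logo 44² = 1936, legal line 57² = 3249, product shot 68² = 4624. Total = 19219.
x-moment: 5929·124 + 3481·407 + 1936·97 + 3249·420 + 4624·193 = 4596767; centroid 4596767/19219 ≈ 239.18.
y-moment: 5929·164 + 3481·312 + 1936·222 + 3249·371 + 4624·247 = 4835727; centroid 4835727/19219 ≈ 251.61.
Relative to (530, 197): Δ = (-290.82, 54.61); |Δ| = √(-290.82² + 54.61²) ≈ 295.90.

≈ 295.9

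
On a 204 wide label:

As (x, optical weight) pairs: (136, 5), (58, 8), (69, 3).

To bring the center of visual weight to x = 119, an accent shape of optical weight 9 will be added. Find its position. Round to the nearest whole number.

New total weight: (5 + 8 + 3) + 9 = 25.
x: need Σw·x = 25·119 = 2975. Existing = 5·136 + 8·58 + 3·69 = 1351. Remainder 1624 / 9 ≈ 180.44.

x ≈ 180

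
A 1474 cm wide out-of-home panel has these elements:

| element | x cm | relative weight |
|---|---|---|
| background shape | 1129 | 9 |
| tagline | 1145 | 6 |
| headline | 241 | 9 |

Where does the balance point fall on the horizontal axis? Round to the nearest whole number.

x ≈ 800

Weights sum to 9 + 6 + 9 = 24.
Σw·x = 9·1129 + 6·1145 + 9·241 = 19200, so x̄ = 19200/24 ≈ 800.00.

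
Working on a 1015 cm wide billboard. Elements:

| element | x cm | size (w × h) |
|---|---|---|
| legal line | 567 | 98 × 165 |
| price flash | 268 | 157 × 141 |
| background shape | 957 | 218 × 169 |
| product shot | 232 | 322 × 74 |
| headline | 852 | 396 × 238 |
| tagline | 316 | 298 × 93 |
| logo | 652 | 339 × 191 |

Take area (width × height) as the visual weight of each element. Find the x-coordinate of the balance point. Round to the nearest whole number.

x ≈ 655

Areas: legal line 98·165 = 16170, price flash 157·141 = 22137, background shape 218·169 = 36842, product shot 322·74 = 23828, headline 396·238 = 94248, tagline 298·93 = 27714, logo 339·191 = 64749. Total weight = 285688.
x: (16170·567 + 22137·268 + 36842·957 + 23828·232 + 94248·852 + 27714·316 + 64749·652) / 285688 = 187160264 / 285688 ≈ 655.12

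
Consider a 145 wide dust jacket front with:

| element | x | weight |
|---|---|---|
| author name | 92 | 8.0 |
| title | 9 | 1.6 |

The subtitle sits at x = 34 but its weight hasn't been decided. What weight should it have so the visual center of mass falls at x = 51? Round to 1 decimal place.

w ≈ 15.3

Existing Σw = 9.6 (8.0 + 1.6); existing moment 8.0·92 + 1.6·9 = 750.4.
Set Σw·x/Σw = 51: (750.4 + 34w) = 51·(9.6 + w).
Solving: w = (51·9.6 − 750.4) / (34 − 51) = -260.8 / -17 ≈ 15.34.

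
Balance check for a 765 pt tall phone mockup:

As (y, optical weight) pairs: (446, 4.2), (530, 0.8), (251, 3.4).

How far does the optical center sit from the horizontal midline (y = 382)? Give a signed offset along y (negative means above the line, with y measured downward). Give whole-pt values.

Total weight = 4.2 + 0.8 + 3.4 = 8.4.
Σw·y = 4.2·446 + 0.8·530 + 3.4·251 = 3150.6, so ȳ = 3150.6/8.4 ≈ 375.07.
Against y = 382, that's 375.07 − 382 = -6.93.

≈ -7 pt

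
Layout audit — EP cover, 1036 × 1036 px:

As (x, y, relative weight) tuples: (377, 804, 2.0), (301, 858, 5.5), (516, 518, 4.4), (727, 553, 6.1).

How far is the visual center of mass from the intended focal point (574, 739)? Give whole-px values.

Total weight = 2.0 + 5.5 + 4.4 + 6.1 = 18.0.
Σw·x = 2.0·377 + 5.5·301 + 4.4·516 + 6.1·727 = 9114.6, so x̄ = 9114.6/18.0 ≈ 506.37.
Σw·y = 2.0·804 + 5.5·858 + 4.4·518 + 6.1·553 = 11979.5, so ȳ = 11979.5/18.0 ≈ 665.53.
Offset from (574, 739): Δx ≈ -67.63, Δy ≈ -73.47; distance = √(Δx² + Δy²) ≈ 99.86.

≈ 100 px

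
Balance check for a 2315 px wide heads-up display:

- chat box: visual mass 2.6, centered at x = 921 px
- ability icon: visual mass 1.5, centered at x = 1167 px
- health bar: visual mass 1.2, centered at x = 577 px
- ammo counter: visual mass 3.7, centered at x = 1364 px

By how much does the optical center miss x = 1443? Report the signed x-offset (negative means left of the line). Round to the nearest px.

Σw = 2.6 + 1.5 + 1.2 + 3.7 = 9.0.
Σw·x = 2.6·921 + 1.5·1167 + 1.2·577 + 3.7·1364 = 9884.3, so x̄ = 9884.3/9.0 ≈ 1098.26.
Difference: 1098.26 − 1443 ≈ -344.74.

≈ -345 px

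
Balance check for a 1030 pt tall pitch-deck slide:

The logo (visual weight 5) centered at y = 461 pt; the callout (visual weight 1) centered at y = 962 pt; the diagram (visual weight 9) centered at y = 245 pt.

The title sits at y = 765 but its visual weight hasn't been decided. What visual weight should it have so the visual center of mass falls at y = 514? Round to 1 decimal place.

Existing Σw = 15 (5 + 1 + 9); existing moment 5·461 + 1·962 + 9·245 = 5472.
For the centroid to hit 514: (5472 + w·765) / (15 + w) = 514.
Solving: w = (514·15 − 5472) / (765 − 514) = 2238 / 251 ≈ 8.92.

w ≈ 8.9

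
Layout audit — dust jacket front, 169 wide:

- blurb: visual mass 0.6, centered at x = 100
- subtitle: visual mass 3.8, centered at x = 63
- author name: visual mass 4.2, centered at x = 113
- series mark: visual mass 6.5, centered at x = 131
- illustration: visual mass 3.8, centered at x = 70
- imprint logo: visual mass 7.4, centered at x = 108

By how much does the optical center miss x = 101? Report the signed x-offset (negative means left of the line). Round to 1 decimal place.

Σw = 0.6 + 3.8 + 4.2 + 6.5 + 3.8 + 7.4 = 26.3.
x: (0.6·100 + 3.8·63 + 4.2·113 + 6.5·131 + 3.8·70 + 7.4·108) / 26.3 = 2690.7 / 26.3 ≈ 102.31
Offset from x = 101: 102.31 − 101 ≈ 1.31.

≈ 1.3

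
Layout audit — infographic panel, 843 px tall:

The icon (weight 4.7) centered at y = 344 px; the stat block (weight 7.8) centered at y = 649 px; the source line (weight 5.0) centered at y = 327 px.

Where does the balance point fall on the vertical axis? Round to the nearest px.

Σw = 4.7 + 7.8 + 5.0 = 17.5.
Σw·y = 4.7·344 + 7.8·649 + 5.0·327 = 8314.0, so ȳ = 8314.0/17.5 ≈ 475.09.

y ≈ 475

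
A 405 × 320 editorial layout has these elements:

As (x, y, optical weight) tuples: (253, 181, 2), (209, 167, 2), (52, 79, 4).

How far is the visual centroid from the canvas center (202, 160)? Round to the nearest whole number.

≈ 69

Total weight = 2 + 2 + 4 = 8.
x: (2·253 + 2·209 + 4·52) / 8 = 1132 / 8 ≈ 141.50
y: (2·181 + 2·167 + 4·79) / 8 = 1012 / 8 ≈ 126.50
From (202, 160): dx = -60.50, dy = -33.50, so the distance is √(dx²+dy²) ≈ 69.16.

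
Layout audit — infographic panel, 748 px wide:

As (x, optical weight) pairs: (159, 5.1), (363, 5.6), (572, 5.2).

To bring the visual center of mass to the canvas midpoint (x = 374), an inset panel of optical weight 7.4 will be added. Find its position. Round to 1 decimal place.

x ≈ 391.4

With the inset panel, Σw becomes 5.1 + 5.6 + 5.2 + 7.4 = 23.3.
x: target moment 23.3×374 = 8714.2; current 5.1·159 + 5.6·363 + 5.2·572 = 5818.1; the inset panel supplies 2896.1, so x = 2896.1/7.4 ≈ 391.36.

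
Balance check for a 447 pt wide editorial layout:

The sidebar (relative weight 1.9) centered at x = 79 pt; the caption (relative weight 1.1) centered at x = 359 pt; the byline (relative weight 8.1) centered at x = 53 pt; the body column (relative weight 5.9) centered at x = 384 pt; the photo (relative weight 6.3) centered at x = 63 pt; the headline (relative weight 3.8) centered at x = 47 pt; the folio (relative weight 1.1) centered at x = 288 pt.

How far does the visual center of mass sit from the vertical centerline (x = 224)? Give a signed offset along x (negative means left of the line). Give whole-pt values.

Total weight = 1.9 + 1.1 + 8.1 + 5.9 + 6.3 + 3.8 + 1.1 = 28.2.
x: (1.9·79 + 1.1·359 + 8.1·53 + 5.9·384 + 6.3·63 + 3.8·47 + 1.1·288) / 28.2 = 4132.2 / 28.2 ≈ 146.53
Offset from x = 224: 146.53 − 224 ≈ -77.47.

≈ -77 pt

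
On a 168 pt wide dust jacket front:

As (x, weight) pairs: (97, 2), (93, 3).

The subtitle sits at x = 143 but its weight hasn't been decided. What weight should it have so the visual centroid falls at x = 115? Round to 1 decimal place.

Fixed elements: Σw = 2 + 3 = 5, Σw·x = 2·97 + 3·93 = 473.
Balance at x = 115 requires (473 + w·143) / (5 + w) = 115.
Solving: w = (115·5 − 473) / (143 − 115) = 102 / 28 ≈ 3.64.

w ≈ 3.6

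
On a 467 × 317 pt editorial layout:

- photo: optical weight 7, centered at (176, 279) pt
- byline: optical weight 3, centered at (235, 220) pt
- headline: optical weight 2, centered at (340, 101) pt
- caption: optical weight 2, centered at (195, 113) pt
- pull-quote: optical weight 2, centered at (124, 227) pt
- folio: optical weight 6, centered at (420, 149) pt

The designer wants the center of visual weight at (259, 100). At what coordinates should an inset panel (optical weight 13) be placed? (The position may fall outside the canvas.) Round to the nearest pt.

(253, -68)

New total weight: (7 + 3 + 2 + 2 + 2 + 6) + 13 = 35.
x: target moment 35×259 = 9065; current 7·176 + 3·235 + 2·340 + 2·195 + 2·124 + 6·420 = 5775; the inset panel supplies 3290, so x = 3290/13 ≈ 253.08.
y: target moment 35×100 = 3500; current 7·279 + 3·220 + 2·101 + 2·113 + 2·227 + 6·149 = 4389; the inset panel supplies -889, so y = -889/13 ≈ -68.38.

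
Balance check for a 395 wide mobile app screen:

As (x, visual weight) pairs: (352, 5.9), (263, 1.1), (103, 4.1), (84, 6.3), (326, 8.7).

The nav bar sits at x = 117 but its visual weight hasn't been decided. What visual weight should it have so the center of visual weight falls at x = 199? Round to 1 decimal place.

Fixed elements: Σw = 5.9 + 1.1 + 4.1 + 6.3 + 8.7 = 26.1, Σw·x = 5.9·352 + 1.1·263 + 4.1·103 + 6.3·84 + 8.7·326 = 6153.8.
For the centroid to hit 199: (6153.8 + w·117) / (26.1 + w) = 199.
Rearranging, w·(117 − 199) = 199·26.1 − 6153.8 = -959.9, so w ≈ -959.9/-82 = 11.71.

w ≈ 11.7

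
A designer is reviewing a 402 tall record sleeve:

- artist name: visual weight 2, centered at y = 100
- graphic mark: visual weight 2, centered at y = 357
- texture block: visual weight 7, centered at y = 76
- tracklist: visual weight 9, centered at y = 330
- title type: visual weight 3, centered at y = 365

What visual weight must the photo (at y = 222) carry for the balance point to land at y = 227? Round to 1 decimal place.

w ≈ 58.0

Fixed elements: Σw = 2 + 2 + 7 + 9 + 3 = 23, Σw·y = 2·100 + 2·357 + 7·76 + 9·330 + 3·365 = 5511.
Balance at y = 227 requires (5511 + w·222) / (23 + w) = 227.
Rearranging, w·(222 − 227) = 227·23 − 5511 = -290, so w ≈ -290/-5 = 58.00.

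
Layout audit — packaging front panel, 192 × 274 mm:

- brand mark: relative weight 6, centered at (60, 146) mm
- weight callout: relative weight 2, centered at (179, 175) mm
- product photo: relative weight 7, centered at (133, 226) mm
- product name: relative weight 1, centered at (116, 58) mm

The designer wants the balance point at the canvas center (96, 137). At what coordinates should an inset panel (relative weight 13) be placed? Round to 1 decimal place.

(78.4, 85.2)

After adding the inset panel, total weight = 6 + 2 + 7 + 1 + 13 = 29.
x: need Σw·x = 29·96 = 2784. Existing = 6·60 + 2·179 + 7·133 + 1·116 = 1765. Remainder 1019 / 13 ≈ 78.38.
y: need Σw·y = 29·137 = 3973. Existing = 6·146 + 2·175 + 7·226 + 1·58 = 2866. Remainder 1107 / 13 ≈ 85.15.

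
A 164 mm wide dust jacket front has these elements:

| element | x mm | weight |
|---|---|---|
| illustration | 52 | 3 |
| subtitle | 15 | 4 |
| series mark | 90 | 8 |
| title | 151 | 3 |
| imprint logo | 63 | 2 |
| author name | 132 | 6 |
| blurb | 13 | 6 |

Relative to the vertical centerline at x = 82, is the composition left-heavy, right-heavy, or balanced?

Total weight = 3 + 4 + 8 + 3 + 2 + 6 + 6 = 32.
x: (3·52 + 4·15 + 8·90 + 3·151 + 2·63 + 6·132 + 6·13) / 32 = 2385 / 32 ≈ 74.53
Since 74.5 is left of 82, the composition reads left-heavy.

left-heavy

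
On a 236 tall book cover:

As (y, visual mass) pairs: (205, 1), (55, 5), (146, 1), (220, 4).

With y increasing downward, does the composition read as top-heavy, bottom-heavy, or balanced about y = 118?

bottom-heavy

Weights sum to 1 + 5 + 1 + 4 = 11.
y-moment: 1·205 + 5·55 + 1·146 + 4·220 = 1506; centroid 1506/11 ≈ 136.91.
Since 136.9 is below (larger y than) 118, the composition reads bottom-heavy.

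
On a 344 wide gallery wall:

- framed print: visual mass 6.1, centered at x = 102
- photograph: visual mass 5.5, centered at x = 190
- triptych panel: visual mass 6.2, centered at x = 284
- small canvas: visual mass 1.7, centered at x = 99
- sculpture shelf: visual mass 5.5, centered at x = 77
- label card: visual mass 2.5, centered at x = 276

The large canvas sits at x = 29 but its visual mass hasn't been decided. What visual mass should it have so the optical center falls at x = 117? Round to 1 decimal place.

Existing Σw = 27.5 (6.1 + 5.5 + 6.2 + 1.7 + 5.5 + 2.5); existing moment 6.1·102 + 5.5·190 + 6.2·284 + 1.7·99 + 5.5·77 + 2.5·276 = 4709.8.
For the centroid to hit 117: (4709.8 + w·29) / (27.5 + w) = 117.
Solving: w = (117·27.5 − 4709.8) / (29 − 117) = -1492.3 / -88 ≈ 16.96.

w ≈ 17.0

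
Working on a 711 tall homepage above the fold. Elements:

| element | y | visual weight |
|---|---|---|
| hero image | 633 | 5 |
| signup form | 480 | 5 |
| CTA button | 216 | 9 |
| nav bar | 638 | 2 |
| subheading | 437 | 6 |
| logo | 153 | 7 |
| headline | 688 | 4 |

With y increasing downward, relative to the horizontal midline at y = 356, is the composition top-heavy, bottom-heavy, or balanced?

bottom-heavy

Total weight = 5 + 5 + 9 + 2 + 6 + 7 + 4 = 38.
y: moment 15230 / weight 38 ≈ 400.79
Since 400.8 is below (larger y than) 356, the composition reads bottom-heavy.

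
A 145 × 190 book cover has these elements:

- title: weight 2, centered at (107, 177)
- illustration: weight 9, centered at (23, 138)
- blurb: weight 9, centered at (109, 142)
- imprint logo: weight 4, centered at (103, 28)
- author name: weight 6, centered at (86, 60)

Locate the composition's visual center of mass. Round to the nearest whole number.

Total weight = 2 + 9 + 9 + 4 + 6 = 30.
x: (2·107 + 9·23 + 9·109 + 4·103 + 6·86) / 30 = 2330 / 30 ≈ 77.67
y: (2·177 + 9·138 + 9·142 + 4·28 + 6·60) / 30 = 3346 / 30 ≈ 111.53

(78, 112)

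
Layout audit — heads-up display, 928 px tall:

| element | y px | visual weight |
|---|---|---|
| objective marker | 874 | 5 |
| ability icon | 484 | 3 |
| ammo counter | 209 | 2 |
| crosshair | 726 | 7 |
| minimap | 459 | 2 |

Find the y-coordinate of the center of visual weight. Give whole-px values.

Weights sum to 5 + 3 + 2 + 7 + 2 = 19.
y-moment: 5·874 + 3·484 + 2·209 + 7·726 + 2·459 = 12240; centroid 12240/19 ≈ 644.21.

y ≈ 644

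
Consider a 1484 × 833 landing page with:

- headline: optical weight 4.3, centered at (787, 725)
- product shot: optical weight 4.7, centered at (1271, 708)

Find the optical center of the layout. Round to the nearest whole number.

Total weight = 4.3 + 4.7 = 9.0.
x-moment: 4.3·787 + 4.7·1271 = 9357.8; centroid 9357.8/9.0 ≈ 1039.76.
y-moment: 4.3·725 + 4.7·708 = 6445.1; centroid 6445.1/9.0 ≈ 716.12.

(1040, 716)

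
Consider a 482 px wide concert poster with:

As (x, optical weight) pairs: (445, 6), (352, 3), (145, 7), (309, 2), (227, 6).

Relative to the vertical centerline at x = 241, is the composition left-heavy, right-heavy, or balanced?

Weights sum to 6 + 3 + 7 + 2 + 6 = 24.
x-moment: 6·445 + 3·352 + 7·145 + 2·309 + 6·227 = 6721; centroid 6721/24 ≈ 280.04.
280.0 lies right of the midline 241, so the layout is right-heavy.

right-heavy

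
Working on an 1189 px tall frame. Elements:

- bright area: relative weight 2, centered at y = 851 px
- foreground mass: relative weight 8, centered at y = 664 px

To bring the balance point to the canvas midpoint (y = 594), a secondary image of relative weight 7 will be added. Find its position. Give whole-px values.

y ≈ 441

After adding the secondary image, total weight = 2 + 8 + 7 = 17.
y: need Σw·y = 17·594 = 10098. Existing = 2·851 + 8·664 = 7014. Remainder 3084 / 7 ≈ 440.57.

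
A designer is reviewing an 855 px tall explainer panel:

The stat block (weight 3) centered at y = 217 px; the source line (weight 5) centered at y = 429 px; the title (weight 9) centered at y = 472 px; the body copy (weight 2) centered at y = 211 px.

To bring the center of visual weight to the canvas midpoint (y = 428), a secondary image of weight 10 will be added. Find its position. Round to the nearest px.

y ≈ 495

With the secondary image, Σw becomes 3 + 5 + 9 + 2 + 10 = 29.
y: target moment 29×428 = 12412; current 3·217 + 5·429 + 9·472 + 2·211 = 7466; the secondary image supplies 4946, so y = 4946/10 ≈ 494.60.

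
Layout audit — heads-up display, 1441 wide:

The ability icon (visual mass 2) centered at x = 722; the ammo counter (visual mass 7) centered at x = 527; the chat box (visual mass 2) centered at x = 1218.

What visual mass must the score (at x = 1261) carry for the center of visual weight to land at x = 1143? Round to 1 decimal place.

w ≈ 42.4

Known weights sum to 2 + 7 + 2 = 11; their moment is 2·722 + 7·527 + 2·1218 = 7569.
For the centroid to hit 1143: (7569 + w·1261) / (11 + w) = 1143.
Rearranging, w·(1261 − 1143) = 1143·11 − 7569 = 5004, so w ≈ 5004/118 = 42.41.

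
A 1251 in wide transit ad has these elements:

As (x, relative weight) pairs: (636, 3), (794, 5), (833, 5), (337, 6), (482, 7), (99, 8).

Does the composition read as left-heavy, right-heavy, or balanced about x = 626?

Σw = 3 + 5 + 5 + 6 + 7 + 8 = 34.
x-moment: 3·636 + 5·794 + 5·833 + 6·337 + 7·482 + 8·99 = 16231; centroid 16231/34 ≈ 477.38.
477.4 lies left of the midline 626, so the layout is left-heavy.

left-heavy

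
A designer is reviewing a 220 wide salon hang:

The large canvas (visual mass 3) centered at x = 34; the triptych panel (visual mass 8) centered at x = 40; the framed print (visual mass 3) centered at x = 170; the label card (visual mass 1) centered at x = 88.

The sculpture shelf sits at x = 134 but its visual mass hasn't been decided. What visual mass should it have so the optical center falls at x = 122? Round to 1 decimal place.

w ≈ 67.5

Fixed elements: Σw = 3 + 8 + 3 + 1 = 15, Σw·x = 3·34 + 8·40 + 3·170 + 1·88 = 1020.
For the centroid to hit 122: (1020 + w·134) / (15 + w) = 122.
Rearranging, w·(134 − 122) = 122·15 − 1020 = 810, so w ≈ 810/12 = 67.50.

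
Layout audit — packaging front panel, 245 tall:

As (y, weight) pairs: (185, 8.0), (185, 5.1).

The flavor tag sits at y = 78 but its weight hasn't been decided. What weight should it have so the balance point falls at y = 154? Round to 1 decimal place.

w ≈ 5.3

Fixed elements: Σw = 8.0 + 5.1 = 13.1, Σw·y = 8.0·185 + 5.1·185 = 2423.5.
Balance at y = 154 requires (2423.5 + w·78) / (13.1 + w) = 154.
Solving: w = (154·13.1 − 2423.5) / (78 − 154) = -406.1 / -76 ≈ 5.34.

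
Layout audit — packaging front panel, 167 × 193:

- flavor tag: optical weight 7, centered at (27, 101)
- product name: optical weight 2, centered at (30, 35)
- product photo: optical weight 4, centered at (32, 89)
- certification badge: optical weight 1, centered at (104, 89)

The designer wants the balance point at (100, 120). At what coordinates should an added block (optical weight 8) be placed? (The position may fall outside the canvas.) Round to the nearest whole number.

After adding the added block, total weight = 7 + 2 + 4 + 1 + 8 = 22.
x: target moment 22×100 = 2200; current 7·27 + 2·30 + 4·32 + 1·104 = 481; the added block supplies 1719, so x = 1719/8 ≈ 214.88.
y: target moment 22×120 = 2640; current 7·101 + 2·35 + 4·89 + 1·89 = 1222; the added block supplies 1418, so y = 1418/8 ≈ 177.25.

(215, 177)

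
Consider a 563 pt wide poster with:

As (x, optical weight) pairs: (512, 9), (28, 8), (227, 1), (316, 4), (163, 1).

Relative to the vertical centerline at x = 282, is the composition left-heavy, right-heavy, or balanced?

Σw = 9 + 8 + 1 + 4 + 1 = 23.
x: (9·512 + 8·28 + 1·227 + 4·316 + 1·163) / 23 = 6486 / 23 ≈ 282.00
That equals the midline 282 — balanced.

balanced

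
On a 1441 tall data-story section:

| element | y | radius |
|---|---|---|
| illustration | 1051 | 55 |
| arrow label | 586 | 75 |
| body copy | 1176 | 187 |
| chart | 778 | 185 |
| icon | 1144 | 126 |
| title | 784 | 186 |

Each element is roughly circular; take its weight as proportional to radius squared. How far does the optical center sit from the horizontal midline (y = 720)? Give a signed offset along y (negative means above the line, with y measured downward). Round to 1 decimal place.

Weights ∝ r²: illustration 55² = 3025, arrow label 75² = 5625, body copy 187² = 34969, chart 185² = 34225, icon 126² = 15876, title 186² = 34596; Σw = 128316.
y-moment: 3025·1051 + 5625·586 + 34969·1176 + 34225·778 + 15876·1144 + 34596·784 = 119511527; centroid 119511527/128316 ≈ 931.38.
Against y = 720, that's 931.38 − 720 = 211.38.

≈ 211.4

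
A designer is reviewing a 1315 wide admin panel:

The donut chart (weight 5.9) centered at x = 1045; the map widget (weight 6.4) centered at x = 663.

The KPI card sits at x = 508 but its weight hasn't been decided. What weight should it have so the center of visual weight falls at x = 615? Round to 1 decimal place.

w ≈ 26.6

Existing Σw = 12.3 (5.9 + 6.4); existing moment 5.9·1045 + 6.4·663 = 10408.7.
Set Σw·x/Σw = 615: (10408.7 + 508w) = 615·(12.3 + w).
Solving: w = (615·12.3 − 10408.7) / (508 − 615) = -2844.2 / -107 ≈ 26.58.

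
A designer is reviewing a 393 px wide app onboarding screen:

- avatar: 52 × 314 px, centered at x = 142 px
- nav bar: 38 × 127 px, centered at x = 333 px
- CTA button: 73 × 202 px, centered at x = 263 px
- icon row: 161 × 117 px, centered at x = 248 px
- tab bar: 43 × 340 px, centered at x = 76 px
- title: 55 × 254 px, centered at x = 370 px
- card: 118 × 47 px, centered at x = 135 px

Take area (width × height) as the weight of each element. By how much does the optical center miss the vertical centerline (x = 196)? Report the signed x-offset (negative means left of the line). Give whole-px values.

≈ 23 px

Areas → weights: avatar 52·314 = 16328, nav bar 38·127 = 4826, CTA button 73·202 = 14746, icon row 161·117 = 18837, tab bar 43·340 = 14620, title 55·254 = 13970, card 118·47 = 5546; Σw = 88873.
x: moment 19504138 / weight 88873 ≈ 219.46
Offset from x = 196: 219.46 − 196 ≈ 23.46.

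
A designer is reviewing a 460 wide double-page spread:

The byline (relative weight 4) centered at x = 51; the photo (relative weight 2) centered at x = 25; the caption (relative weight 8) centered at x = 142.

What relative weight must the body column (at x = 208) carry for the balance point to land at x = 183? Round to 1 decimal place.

w ≈ 46.9

Existing Σw = 14 (4 + 2 + 8); existing moment 4·51 + 2·25 + 8·142 = 1390.
Set Σw·x/Σw = 183: (1390 + 208w) = 183·(14 + w).
So w = (183·14 − 1390)/(208 − 183) = 1172/25 ≈ 46.88.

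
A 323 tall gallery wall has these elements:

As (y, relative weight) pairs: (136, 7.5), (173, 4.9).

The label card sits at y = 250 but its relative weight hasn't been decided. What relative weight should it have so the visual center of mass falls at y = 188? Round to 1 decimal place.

w ≈ 7.5

Known weights sum to 7.5 + 4.9 = 12.4; their moment is 7.5·136 + 4.9·173 = 1867.7.
Balance at y = 188 requires (1867.7 + w·250) / (12.4 + w) = 188.
Solving: w = (188·12.4 − 1867.7) / (250 − 188) = 463.5 / 62 ≈ 7.48.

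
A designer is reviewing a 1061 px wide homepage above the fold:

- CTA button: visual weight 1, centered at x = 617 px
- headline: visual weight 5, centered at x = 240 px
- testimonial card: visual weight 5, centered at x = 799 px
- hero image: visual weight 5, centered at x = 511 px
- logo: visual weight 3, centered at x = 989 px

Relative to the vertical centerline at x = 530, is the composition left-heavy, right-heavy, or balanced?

right-heavy

Σw = 1 + 5 + 5 + 5 + 3 = 19.
x: (1·617 + 5·240 + 5·799 + 5·511 + 3·989) / 19 = 11334 / 19 ≈ 596.53
Since 596.5 is right of 530, the composition reads right-heavy.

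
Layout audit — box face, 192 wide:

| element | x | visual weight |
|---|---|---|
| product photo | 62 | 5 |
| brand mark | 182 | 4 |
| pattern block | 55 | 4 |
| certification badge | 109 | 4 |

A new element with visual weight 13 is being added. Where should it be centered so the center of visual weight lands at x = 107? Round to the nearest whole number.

x ≈ 117

After adding the new element, total weight = 5 + 4 + 4 + 4 + 13 = 30.
Along x: (1694 + 13·x) / 30 = 107 (existing moment 5·62 + 4·182 + 4·55 + 4·109 = 1694) ⇒ x = (3210 − 1694) / 13 ≈ 116.62.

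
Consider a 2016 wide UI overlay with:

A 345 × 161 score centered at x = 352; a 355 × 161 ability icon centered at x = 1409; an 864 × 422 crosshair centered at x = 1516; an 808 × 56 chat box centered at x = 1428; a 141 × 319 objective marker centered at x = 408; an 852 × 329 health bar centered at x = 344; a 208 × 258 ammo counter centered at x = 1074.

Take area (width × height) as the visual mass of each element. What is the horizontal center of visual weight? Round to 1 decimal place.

Taking area as weight: score 345·161 = 55545, ability icon 355·161 = 57155, crosshair 864·422 = 364608, chat box 808·56 = 45248, objective marker 141·319 = 44979, health bar 852·329 = 280308, ammo counter 208·258 = 53664. Sum 901507.
Σw·x = 889855627; x̄ = 889855627/901507 ≈ 987.08.

x ≈ 987.1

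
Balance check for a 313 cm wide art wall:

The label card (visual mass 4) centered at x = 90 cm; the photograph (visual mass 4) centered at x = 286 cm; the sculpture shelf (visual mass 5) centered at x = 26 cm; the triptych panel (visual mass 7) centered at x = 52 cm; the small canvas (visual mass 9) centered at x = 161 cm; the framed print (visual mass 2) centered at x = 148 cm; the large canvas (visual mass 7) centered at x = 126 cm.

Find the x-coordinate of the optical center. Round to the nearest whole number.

x ≈ 122

Σw = 4 + 4 + 5 + 7 + 9 + 2 + 7 = 38.
x: moment 4625 / weight 38 ≈ 121.71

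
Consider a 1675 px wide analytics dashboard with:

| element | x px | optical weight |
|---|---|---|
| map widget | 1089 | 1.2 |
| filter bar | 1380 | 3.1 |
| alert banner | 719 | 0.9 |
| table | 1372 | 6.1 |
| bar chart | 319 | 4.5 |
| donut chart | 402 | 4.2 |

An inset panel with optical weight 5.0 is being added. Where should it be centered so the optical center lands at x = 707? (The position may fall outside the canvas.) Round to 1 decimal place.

New total weight: (1.2 + 3.1 + 0.9 + 6.1 + 4.5 + 4.2) + 5.0 = 25.0.
x: need Σw·x = 25.0·707 = 17675.0. Existing = 1.2·1089 + 3.1·1380 + 0.9·719 + 6.1·1372 + 4.5·319 + 4.2·402 = 17725.0. Remainder -50.0 / 5.0 ≈ -10.00.

x ≈ -10.0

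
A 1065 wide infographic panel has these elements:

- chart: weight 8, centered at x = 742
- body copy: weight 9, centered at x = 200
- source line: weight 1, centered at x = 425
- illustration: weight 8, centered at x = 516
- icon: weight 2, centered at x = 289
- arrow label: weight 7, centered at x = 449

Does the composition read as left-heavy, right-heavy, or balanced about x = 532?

Total weight = 8 + 9 + 1 + 8 + 2 + 7 = 35.
Σw·x = 8·742 + 9·200 + 1·425 + 8·516 + 2·289 + 7·449 = 16010, so x̄ = 16010/35 ≈ 457.43.
Since 457.4 is left of 532, the composition reads left-heavy.

left-heavy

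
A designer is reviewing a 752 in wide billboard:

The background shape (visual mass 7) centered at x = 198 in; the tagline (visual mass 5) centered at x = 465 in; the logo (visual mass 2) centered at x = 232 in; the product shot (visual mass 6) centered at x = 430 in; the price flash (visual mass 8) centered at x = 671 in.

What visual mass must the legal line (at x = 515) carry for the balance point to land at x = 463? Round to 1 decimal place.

w ≈ 16.2

Fixed elements: Σw = 7 + 5 + 2 + 6 + 8 = 28, Σw·x = 7·198 + 5·465 + 2·232 + 6·430 + 8·671 = 12123.
Set Σw·x/Σw = 463: (12123 + 515w) = 463·(28 + w).
Solving: w = (463·28 − 12123) / (515 − 463) = 841 / 52 ≈ 16.17.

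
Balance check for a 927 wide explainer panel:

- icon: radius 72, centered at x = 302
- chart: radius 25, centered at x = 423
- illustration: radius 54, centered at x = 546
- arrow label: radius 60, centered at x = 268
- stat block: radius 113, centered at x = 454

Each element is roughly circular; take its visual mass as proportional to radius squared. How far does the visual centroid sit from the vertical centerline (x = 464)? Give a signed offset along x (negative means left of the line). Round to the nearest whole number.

Weights ∝ r²: icon 72² = 5184, chart 25² = 625, illustration 54² = 2916, arrow label 60² = 3600, stat block 113² = 12769; Σw = 25094.
x: (5184·302 + 625·423 + 2916·546 + 3600·268 + 12769·454) / 25094 = 10184005 / 25094 ≈ 405.83
Against x = 464, that's 405.83 − 464 = -58.17.

≈ -58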